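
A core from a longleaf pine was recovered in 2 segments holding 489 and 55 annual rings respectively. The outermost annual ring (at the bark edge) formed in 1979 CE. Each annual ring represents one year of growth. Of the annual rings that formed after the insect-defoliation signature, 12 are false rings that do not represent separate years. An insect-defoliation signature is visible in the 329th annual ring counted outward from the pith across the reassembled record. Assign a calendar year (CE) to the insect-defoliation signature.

1776 CE

Total annual rings = 489 + 55 = 544.
Between annual ring 329 and the bark edge there are 544 − 329 = 215 annual rings.
Removing the 12 false annual rings leaves 215 − 12 = 203 true annual rings beyond the insect-defoliation signature.
The annual ring at the bark edge is 1979 CE, so the insect-defoliation signature dates to 1979 − 203 = 1776 CE.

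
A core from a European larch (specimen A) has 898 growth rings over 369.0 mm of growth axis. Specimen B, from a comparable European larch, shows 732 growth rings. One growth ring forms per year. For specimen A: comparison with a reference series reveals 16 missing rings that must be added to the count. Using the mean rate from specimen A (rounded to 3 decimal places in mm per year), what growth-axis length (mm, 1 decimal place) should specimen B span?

Specimen A: after corrections the count is 898 + 16 = 914 growth rings.
A: 369.0 mm over 914 years gives 369.0 / 914 ≈ 0.404 mm per year.
B's length ≈ 0.404 × 732 = 295.7 mm.

295.7 mm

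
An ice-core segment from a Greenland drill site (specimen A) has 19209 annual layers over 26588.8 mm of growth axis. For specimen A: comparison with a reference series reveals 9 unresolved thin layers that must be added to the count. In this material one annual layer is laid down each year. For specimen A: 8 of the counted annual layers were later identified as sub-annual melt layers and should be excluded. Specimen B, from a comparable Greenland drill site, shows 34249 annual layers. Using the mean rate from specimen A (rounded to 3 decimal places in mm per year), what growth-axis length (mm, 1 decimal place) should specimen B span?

Specimen A: after corrections the count is 19209 − 8 + 9 = 19210 annual layers.
A: Mean rate = 26588.8 mm / 19210 years ≈ 1.384 mm per year.
Length of B = 1.384 × 34249 = 47400.6 mm.

47400.6 mm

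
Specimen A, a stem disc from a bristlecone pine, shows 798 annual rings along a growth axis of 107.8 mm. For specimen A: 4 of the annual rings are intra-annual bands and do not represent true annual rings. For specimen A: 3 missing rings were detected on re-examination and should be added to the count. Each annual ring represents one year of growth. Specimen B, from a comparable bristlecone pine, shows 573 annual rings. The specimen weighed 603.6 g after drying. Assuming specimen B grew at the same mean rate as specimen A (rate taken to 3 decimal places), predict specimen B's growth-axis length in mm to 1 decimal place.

77.4 mm

Specimen A: correcting the raw count gives 798 − 4 + 3 = 797 true annual rings.
A: Extension rate ≈ 107.8 / 797 = 0.135 mm per year.
For B, 0.135 mm/year × 573 years = 77.4 mm.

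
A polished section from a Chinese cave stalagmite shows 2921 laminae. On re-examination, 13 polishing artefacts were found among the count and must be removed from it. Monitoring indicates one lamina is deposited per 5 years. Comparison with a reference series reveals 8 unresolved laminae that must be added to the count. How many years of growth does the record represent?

Adjusted count: 2921 − 13 + 8 = 2916 laminae.
2916 laminae at 5 years each span 2916 × 5 = 14580 years.

14580 yr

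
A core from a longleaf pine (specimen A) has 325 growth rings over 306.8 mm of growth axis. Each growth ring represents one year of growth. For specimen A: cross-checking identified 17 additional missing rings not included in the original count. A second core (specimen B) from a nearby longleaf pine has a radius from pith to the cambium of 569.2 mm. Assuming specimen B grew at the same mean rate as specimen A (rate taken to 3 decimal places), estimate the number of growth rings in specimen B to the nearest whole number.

Specimen A: adjusted count: 325 + 17 = 342 growth rings.
A: Mean rate = 306.8 mm / 342 years ≈ 0.897 mm/yr.
Specimen B: 569.2 mm / 0.897 mm per year = 634.56 years ≈ 635 growth rings.

635 growth rings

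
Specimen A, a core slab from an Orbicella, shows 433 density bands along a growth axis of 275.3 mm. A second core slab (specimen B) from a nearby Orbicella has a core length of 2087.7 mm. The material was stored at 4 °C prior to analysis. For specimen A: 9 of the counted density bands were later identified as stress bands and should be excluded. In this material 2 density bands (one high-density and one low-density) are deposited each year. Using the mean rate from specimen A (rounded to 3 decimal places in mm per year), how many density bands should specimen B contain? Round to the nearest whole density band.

3214 density bands

Specimen A: after corrections the count is 433 − 9 = 424 density bands.
Specimen A: dividing by 2 density bands per year: 424 / 2 = 212 years.
A: Mean rate = 275.3 mm / 212 years ≈ 1.299 mm per year.
B spans 2087.7 / 1.299 = 1607.16 years; at 2 density bands per year that is 1607.16 × 2 ≈ 3214 density bands.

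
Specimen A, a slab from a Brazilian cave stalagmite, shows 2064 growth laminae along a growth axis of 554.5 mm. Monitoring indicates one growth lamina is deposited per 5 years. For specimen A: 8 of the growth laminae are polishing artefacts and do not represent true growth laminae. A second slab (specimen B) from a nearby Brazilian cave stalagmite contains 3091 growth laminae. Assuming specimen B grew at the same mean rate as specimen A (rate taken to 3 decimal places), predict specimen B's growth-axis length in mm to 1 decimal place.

Specimen A: after corrections the count is 2064 − 8 = 2056 growth laminae.
Specimen A: at 5 years per growth lamina, 2056 × 5 = 10280 years.
A: Mean rate = 554.5 mm / 10280 years ≈ 0.054 mm per year.
Specimen B: 3091 growth laminae at 5 years each span 3091 × 5 = 15455 years. Length of B = 0.054 × 15455 = 834.6 mm.

834.6 mm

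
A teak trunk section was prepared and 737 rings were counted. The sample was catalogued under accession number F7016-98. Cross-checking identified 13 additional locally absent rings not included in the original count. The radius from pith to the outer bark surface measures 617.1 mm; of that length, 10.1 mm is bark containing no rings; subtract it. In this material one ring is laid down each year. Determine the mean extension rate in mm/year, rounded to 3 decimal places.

0.809 mm/year

Correcting the raw count gives 737 + 13 = 750 true rings.
Net length = 617.1 − 10.1 = 607.0 mm.
Extension rate ≈ 607.0 / 750 = 0.809 mm/year.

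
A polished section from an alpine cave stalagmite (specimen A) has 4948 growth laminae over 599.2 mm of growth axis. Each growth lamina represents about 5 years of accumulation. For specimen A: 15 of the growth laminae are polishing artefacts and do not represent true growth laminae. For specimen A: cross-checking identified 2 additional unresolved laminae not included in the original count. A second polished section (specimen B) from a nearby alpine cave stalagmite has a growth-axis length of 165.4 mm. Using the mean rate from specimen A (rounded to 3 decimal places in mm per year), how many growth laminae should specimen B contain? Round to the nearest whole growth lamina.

Specimen A: true growth lamina count = 4948 − 15 + 2 = 4935.
Specimen A: multiplying by 5 years per growth lamina: 4935 × 5 = 24675 years.
A: Extension rate ≈ 599.2 / 24675 = 0.024 mm/yr.
B spans 165.4 / 0.024 = 6891.67 years; at 5 years per growth lamina that is 6891.67 / 5 ≈ 1378 growth laminae.

1378 growth laminae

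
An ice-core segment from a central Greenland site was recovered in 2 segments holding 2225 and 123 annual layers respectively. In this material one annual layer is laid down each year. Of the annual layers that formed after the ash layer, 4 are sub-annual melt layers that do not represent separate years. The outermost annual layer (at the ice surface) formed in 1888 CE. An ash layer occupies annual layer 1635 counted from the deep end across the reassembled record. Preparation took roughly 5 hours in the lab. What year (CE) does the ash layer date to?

Total annual layers = 2225 + 123 = 2348.
2348 − 1635 = 713 annual layers lie beyond the ash layer toward the ice surface.
Removing the 4 false annual layers leaves 713 − 4 = 709 true annual layers beyond the ash layer.
1888 − 709 = 1179 CE.

1179 CE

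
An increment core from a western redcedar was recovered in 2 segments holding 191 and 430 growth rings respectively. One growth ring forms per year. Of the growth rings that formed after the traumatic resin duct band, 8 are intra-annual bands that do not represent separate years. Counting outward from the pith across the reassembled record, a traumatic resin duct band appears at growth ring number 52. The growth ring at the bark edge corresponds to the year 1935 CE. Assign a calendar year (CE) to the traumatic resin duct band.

1374 CE

Total growth rings = 191 + 430 = 621.
621 − 52 = 569 growth rings lie beyond the traumatic resin duct band toward the bark edge.
Removing the 8 false growth rings leaves 569 − 8 = 561 true growth rings beyond the traumatic resin duct band.
The growth ring at the bark edge is 1935 CE, so the traumatic resin duct band dates to 1935 − 561 = 1374 CE.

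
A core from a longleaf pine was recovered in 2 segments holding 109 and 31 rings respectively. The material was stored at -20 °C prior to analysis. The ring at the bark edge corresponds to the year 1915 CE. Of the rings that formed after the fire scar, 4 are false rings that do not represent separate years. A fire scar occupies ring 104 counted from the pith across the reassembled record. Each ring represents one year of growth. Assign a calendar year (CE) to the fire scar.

Total rings = 109 + 31 = 140.
The fire scar sits at ring 104 from the pith, so 140 − 104 = 36 rings formed after it.
Removing the 4 false rings leaves 36 − 4 = 32 true rings beyond the fire scar.
1915 − 32 = 1883 CE.

1883 CE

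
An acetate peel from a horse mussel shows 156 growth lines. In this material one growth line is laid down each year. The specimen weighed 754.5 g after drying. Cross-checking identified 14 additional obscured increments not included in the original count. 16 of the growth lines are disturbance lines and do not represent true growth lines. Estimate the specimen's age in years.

154 years

After corrections the count is 156 − 16 + 14 = 154 growth lines.
With a one-to-one growth line periodicity this is 154 years.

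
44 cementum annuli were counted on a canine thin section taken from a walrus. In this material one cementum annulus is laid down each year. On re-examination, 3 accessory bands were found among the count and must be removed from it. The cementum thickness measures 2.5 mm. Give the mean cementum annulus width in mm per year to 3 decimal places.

0.061 mm per year

Correcting the raw count gives 44 − 3 = 41 true cementum annuli.
Mean rate = 2.5 mm / 41 years ≈ 0.061 mm per year.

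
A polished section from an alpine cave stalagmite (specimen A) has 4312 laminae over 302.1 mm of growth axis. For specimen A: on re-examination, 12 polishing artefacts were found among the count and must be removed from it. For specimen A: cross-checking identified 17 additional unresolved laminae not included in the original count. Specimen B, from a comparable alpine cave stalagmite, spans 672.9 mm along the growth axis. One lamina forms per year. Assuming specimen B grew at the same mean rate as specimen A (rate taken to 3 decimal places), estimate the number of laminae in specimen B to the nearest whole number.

Specimen A: after corrections the count is 4312 − 12 + 17 = 4317 laminae.
A: Mean rate = 302.1 mm / 4317 years ≈ 0.070 mm per year.
For B, 672.9 / 0.070 = 9612.86 years ≈ 9613 laminae.

9613 laminae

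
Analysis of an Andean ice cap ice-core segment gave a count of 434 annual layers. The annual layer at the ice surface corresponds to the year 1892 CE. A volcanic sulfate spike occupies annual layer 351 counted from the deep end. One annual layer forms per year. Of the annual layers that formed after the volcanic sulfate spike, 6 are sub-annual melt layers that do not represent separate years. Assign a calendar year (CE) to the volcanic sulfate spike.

1815 CE

The volcanic sulfate spike sits at annual layer 351 from the deep end, so 434 − 351 = 83 annual layers formed after it.
Removing the 6 false annual layers leaves 83 − 6 = 77 true annual layers beyond the volcanic sulfate spike.
Counting back 77 years from 1892 CE places the volcanic sulfate spike in 1892 − 77 = 1815 CE.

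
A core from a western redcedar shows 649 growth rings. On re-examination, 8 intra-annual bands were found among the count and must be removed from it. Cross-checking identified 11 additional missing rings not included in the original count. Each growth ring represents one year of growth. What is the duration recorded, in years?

652 years

True growth ring count = 649 − 8 + 11 = 652.
One growth ring per year makes the duration 652 years.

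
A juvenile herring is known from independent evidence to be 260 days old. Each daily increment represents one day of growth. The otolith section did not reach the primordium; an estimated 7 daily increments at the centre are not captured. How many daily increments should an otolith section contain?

253 daily increments

Expected daily increments over 260 days: 260.
Subtracting the 7 daily increments not captured gives 260 − 7 = 253 daily increments in the record.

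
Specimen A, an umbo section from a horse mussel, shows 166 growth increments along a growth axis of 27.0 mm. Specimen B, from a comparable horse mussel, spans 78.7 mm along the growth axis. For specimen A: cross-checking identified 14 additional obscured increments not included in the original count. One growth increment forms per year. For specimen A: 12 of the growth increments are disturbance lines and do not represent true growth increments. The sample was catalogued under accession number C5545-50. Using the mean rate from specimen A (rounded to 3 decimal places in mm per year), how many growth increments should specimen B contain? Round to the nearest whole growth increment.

489 growth increments

Specimen A: adjusted count: 166 − 12 + 14 = 168 growth increments.
A: Mean rate = 27.0 mm / 168 years ≈ 0.161 mm per year.
B spans 78.7 / 0.161 = 488.82 years ≈ 489 growth increments.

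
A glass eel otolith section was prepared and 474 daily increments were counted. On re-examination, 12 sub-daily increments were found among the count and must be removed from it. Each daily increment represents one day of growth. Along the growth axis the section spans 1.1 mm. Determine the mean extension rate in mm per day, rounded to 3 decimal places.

0.002 mm per day

After corrections the count is 474 − 12 = 462 daily increments.
1.1 mm over 462 days gives 1.1 / 462 ≈ 0.002 mm per day.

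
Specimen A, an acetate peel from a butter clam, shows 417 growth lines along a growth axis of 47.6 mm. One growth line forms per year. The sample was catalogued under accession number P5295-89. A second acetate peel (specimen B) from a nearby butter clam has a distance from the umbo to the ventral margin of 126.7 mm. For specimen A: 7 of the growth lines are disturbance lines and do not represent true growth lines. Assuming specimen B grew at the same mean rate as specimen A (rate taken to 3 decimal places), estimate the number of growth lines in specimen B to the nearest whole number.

Specimen A: correcting the raw count gives 417 − 7 = 410 true growth lines.
A: 47.6 mm over 410 years gives 47.6 / 410 ≈ 0.116 mm per year.
B spans 126.7 / 0.116 = 1092.24 years ≈ 1092 growth lines.

1092 growth lines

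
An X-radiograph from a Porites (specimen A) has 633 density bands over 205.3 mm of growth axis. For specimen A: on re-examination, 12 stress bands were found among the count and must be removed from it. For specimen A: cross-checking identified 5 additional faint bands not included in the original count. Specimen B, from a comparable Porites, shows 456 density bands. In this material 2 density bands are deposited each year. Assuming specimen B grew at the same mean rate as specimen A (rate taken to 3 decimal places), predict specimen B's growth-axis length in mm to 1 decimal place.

Specimen A: true density band count = 633 − 12 + 5 = 626.
Specimen A: 626 density bands at 2 per year is 626 / 2 = 313 years.
A: Mean rate = 205.3 mm / 313 years ≈ 0.656 mm per year.
Specimen B: dividing by 2 density bands per year: 456 / 2 = 228 years. For B, 0.656 mm/year × 228 years = 149.6 mm.

149.6 mm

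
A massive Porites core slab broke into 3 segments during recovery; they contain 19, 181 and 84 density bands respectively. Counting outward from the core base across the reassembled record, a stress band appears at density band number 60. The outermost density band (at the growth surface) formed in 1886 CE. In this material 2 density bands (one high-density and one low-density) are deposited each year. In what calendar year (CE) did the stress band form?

1774 CE

Total density bands = 19 + 181 + 84 = 284.
284 − 60 = 224 density bands lie beyond the stress band toward the growth surface.
With 2 density bands per year, 224 / 2 = 112 years.
The density band at the growth surface is 1886 CE, so the stress band dates to 1886 − 112 = 1774 CE.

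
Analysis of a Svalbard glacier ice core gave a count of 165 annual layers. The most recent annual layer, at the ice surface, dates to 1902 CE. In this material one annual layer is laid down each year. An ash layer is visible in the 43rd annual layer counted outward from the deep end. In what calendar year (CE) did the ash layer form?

1780 CE

The ash layer sits at annual layer 43 from the deep end, so 165 − 43 = 122 annual layers formed after it.
Counting back 122 years from 1902 CE places the ash layer in 1902 − 122 = 1780 CE.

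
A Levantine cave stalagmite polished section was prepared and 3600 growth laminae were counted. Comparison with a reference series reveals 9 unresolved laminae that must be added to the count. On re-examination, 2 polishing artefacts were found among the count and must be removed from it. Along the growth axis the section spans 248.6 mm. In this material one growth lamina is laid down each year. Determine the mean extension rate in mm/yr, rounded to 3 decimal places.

After corrections the count is 3600 − 2 + 9 = 3607 growth laminae.
248.6 mm over 3607 years gives 248.6 / 3607 ≈ 0.069 mm/yr.

0.069 mm/yr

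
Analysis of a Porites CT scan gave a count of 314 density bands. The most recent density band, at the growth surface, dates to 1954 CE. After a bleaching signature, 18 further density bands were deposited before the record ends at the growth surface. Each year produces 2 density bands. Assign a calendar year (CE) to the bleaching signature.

1945 CE

18 density bands post-date the bleaching signature.
18 density bands at 2 per year is 18 / 2 = 9 years.
Counting back 9 years from 1954 CE places the bleaching signature in 1954 − 9 = 1945 CE.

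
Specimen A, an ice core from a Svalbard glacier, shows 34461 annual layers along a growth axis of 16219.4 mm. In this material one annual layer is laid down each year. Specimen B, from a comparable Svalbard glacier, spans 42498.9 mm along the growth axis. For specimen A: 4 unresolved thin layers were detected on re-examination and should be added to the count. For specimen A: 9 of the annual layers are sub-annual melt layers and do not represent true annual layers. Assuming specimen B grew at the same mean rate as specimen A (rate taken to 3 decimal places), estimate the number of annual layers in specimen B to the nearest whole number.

90231 annual layers

Specimen A: after corrections the count is 34461 − 9 + 4 = 34456 annual layers.
A: Mean rate = 16219.4 mm / 34456 years ≈ 0.471 mm/yr.
B spans 42498.9 / 0.471 = 90231.21 years ≈ 90231 annual layers.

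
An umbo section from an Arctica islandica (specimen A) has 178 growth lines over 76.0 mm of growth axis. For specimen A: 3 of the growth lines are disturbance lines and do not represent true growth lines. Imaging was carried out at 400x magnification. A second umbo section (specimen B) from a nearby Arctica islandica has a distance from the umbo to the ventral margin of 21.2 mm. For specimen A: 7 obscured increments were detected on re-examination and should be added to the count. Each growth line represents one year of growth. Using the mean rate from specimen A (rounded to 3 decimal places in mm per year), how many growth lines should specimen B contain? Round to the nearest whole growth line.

Specimen A: after corrections the count is 178 − 3 + 7 = 182 growth lines.
A: 76.0 mm over 182 years gives 76.0 / 182 ≈ 0.418 mm/yr.
For B, 21.2 / 0.418 = 50.72 years ≈ 51 growth lines.

51 growth lines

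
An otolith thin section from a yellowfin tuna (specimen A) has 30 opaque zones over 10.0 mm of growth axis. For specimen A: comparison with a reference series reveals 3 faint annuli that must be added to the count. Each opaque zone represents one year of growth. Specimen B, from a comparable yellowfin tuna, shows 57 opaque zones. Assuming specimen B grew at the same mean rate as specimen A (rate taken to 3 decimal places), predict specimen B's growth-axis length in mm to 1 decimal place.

17.3 mm

Specimen A: true opaque zone count = 30 + 3 = 33.
A: 10.0 mm over 33 years gives 10.0 / 33 ≈ 0.303 mm per year.
For B, 0.303 mm/year × 57 years = 17.3 mm.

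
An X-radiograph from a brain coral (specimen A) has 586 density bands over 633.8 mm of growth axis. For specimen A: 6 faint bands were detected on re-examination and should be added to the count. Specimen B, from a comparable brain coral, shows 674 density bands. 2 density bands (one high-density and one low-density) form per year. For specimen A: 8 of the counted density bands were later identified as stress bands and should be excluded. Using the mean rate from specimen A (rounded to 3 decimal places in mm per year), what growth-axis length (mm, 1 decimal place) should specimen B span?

Specimen A: true density band count = 586 − 8 + 6 = 584.
Specimen A: dividing by 2 density bands per year: 584 / 2 = 292 years.
A: 633.8 mm over 292 years gives 633.8 / 292 ≈ 2.171 mm per year.
Specimen B: 674 density bands at 2 per year is 674 / 2 = 337 years. For B, 2.171 mm/year × 337 years = 731.6 mm.

731.6 mm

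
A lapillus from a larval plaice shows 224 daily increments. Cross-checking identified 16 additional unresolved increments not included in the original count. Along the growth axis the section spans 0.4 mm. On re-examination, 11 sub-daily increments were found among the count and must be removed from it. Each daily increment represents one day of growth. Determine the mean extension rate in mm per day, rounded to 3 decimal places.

0.002 mm per day

Adjusted count: 224 − 11 + 16 = 229 daily increments.
Extension rate ≈ 0.4 / 229 = 0.002 mm per day.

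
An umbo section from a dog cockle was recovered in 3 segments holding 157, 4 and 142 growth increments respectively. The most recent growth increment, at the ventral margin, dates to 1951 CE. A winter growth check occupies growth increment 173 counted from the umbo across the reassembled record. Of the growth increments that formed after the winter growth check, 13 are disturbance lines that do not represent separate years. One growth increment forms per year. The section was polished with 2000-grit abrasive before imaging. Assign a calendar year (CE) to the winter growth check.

1834 CE

Total growth increments = 157 + 4 + 142 = 303.
The winter growth check sits at growth increment 173 from the umbo, so 303 − 173 = 130 growth increments formed after it.
Removing the 13 false growth increments leaves 130 − 13 = 117 true growth increments beyond the winter growth check.
The growth increment at the ventral margin is 1951 CE, so the winter growth check dates to 1951 − 117 = 1834 CE.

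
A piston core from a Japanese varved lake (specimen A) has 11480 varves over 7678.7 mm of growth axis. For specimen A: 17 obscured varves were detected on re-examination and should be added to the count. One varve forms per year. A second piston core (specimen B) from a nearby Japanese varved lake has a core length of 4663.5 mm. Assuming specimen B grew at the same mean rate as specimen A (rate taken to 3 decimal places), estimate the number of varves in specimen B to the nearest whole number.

6981 varves

Specimen A: adjusted count: 11480 + 17 = 11497 varves.
A: 7678.7 mm over 11497 years gives 7678.7 / 11497 ≈ 0.668 mm/year.
Specimen B: 4663.5 mm / 0.668 mm per year = 6981.29 years ≈ 6981 varves.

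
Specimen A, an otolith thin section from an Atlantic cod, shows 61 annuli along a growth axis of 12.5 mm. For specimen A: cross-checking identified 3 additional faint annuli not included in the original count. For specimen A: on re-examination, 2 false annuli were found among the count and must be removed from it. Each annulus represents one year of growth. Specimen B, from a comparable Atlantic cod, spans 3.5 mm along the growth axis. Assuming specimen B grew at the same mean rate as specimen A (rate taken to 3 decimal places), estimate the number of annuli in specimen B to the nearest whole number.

17 annuli

Specimen A: correcting the raw count gives 61 − 2 + 3 = 62 true annuli.
A: Extension rate ≈ 12.5 / 62 = 0.202 mm per year.
B spans 3.5 / 0.202 = 17.33 years ≈ 17 annuli.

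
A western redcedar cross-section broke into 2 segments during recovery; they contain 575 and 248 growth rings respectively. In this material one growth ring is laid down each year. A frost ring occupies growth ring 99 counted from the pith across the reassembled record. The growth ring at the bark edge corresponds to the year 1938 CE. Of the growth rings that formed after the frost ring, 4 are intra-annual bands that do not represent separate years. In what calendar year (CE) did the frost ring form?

Total growth rings = 575 + 248 = 823.
823 − 99 = 724 growth rings lie beyond the frost ring toward the bark edge.
Removing the 4 false growth rings leaves 724 − 4 = 720 true growth rings beyond the frost ring.
1938 − 720 = 1218 CE.

1218 CE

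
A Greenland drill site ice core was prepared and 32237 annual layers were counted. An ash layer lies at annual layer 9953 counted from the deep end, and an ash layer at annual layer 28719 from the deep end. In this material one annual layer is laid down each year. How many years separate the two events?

18766 years

28719 − 9953 = 18766 annual layers lie between the two events.
One annual layer per year makes the interval 18766 years.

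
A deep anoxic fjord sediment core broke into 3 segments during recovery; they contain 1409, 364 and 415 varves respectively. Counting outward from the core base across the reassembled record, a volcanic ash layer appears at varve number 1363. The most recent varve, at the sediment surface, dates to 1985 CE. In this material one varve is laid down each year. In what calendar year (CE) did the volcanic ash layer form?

Total varves = 1409 + 364 + 415 = 2188.
2188 − 1363 = 825 varves lie beyond the volcanic ash layer toward the sediment surface.
The varve at the sediment surface is 1985 CE, so the volcanic ash layer dates to 1985 − 825 = 1160 CE.

1160 CE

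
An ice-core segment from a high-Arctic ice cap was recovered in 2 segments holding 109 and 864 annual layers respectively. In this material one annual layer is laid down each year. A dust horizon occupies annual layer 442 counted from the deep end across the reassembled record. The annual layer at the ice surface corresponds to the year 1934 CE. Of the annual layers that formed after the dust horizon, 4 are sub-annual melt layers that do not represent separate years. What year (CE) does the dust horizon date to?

1407 CE

Total annual layers = 109 + 864 = 973.
The dust horizon sits at annual layer 442 from the deep end, so 973 − 442 = 531 annual layers formed after it.
Excluding 4 false annual layers: 531 − 4 = 527.
1934 − 527 = 1407 CE.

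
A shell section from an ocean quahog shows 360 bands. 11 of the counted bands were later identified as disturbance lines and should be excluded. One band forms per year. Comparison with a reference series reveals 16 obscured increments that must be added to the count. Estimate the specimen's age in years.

365 yr

After corrections the count is 360 − 11 + 16 = 365 bands.
At one band per year, that is 365 years.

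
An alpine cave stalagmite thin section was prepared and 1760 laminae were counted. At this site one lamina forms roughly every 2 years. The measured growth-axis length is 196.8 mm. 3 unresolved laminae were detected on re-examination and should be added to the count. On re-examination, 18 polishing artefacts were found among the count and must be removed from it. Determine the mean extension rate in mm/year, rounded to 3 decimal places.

Correcting the raw count gives 1760 − 18 + 3 = 1745 true laminae.
At 2 years per lamina, 1745 × 2 = 3490 years.
Extension rate ≈ 196.8 / 3490 = 0.056 mm/year.

0.056 mm/year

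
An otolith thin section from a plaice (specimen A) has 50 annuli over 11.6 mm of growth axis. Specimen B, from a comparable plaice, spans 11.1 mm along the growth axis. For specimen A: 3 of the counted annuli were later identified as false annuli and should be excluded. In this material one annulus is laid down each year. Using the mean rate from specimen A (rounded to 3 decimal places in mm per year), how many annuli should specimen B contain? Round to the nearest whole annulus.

45 annuli

Specimen A: adjusted count: 50 − 3 = 47 annuli.
A: Mean rate = 11.6 mm / 47 years ≈ 0.247 mm/year.
Specimen B: 11.1 mm / 0.247 mm per year = 44.94 years ≈ 45 annuli.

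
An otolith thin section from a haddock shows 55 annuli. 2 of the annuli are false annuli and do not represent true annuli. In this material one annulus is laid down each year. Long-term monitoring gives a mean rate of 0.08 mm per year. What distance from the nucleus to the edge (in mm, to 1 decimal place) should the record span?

4.2 mm

True annulus count = 55 − 2 = 53.
Predicted length = 0.08 mm/year × 53 years = 4.2 mm.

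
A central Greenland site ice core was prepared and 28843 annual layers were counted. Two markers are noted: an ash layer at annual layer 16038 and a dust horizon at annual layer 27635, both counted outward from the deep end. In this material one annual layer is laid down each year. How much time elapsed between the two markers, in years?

The two markers are separated by 27635 − 16038 = 11597 annual layers.
At one annual layer per year, 11597 years elapsed between them.

11597 years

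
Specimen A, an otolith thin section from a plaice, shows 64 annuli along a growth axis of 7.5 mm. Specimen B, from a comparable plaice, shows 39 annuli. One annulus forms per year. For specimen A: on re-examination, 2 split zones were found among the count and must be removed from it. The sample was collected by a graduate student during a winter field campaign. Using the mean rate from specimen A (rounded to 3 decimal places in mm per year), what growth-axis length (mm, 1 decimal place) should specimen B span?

4.7 mm

Specimen A: true annulus count = 64 − 2 = 62.
A: Extension rate ≈ 7.5 / 62 = 0.121 mm per year.
B's length ≈ 0.121 × 39 = 4.7 mm.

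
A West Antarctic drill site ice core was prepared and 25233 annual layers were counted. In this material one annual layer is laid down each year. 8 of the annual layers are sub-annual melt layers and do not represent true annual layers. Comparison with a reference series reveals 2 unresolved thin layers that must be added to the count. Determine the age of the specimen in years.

Correcting the raw count gives 25233 − 8 + 2 = 25227 true annual layers.
With a one-to-one annual layer periodicity this is 25227 years.

25227 years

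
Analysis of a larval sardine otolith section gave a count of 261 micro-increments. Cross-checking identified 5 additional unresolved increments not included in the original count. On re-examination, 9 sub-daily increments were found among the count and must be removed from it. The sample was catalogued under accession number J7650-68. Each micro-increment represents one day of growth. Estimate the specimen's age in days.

257 days

Adjusted count: 261 − 9 + 5 = 257 micro-increments.
With a one-to-one micro-increment periodicity this is 257 days.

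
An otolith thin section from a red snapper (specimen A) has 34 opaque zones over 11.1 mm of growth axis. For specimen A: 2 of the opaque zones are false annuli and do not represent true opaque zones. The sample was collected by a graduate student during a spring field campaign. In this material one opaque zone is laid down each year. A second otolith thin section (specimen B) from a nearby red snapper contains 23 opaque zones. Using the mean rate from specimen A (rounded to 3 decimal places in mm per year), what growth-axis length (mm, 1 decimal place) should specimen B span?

Specimen A: true opaque zone count = 34 − 2 = 32.
A: Mean rate = 11.1 mm / 32 years ≈ 0.347 mm/year.
For B, 0.347 mm/year × 23 years = 8.0 mm.

8.0 mm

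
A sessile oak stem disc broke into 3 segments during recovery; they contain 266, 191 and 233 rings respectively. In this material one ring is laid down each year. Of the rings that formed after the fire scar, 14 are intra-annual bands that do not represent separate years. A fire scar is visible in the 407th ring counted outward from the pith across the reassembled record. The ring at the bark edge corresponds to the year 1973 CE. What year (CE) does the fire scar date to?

Total rings = 266 + 191 + 233 = 690.
690 − 407 = 283 rings lie beyond the fire scar toward the bark edge.
Removing the 14 false rings leaves 283 − 14 = 269 true rings beyond the fire scar.
Counting back 269 years from 1973 CE places the fire scar in 1973 − 269 = 1704 CE.

1704 CE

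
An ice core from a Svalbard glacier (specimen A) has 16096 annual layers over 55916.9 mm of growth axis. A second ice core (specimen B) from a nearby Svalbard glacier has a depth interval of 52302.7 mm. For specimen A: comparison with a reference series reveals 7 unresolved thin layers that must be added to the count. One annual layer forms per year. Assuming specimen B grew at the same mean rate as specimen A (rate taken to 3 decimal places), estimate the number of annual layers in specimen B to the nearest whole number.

15064 annual layers

Specimen A: correcting the raw count gives 16096 + 7 = 16103 true annual layers.
A: Mean rate = 55916.9 mm / 16103 years ≈ 3.472 mm per year.
Specimen B: 52302.7 mm / 3.472 mm per year = 15064.14 years ≈ 15064 annual layers.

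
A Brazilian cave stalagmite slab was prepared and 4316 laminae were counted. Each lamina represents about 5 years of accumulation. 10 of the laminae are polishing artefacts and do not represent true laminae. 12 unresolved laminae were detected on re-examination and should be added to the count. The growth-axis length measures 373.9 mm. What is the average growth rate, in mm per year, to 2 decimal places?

0.02 mm per year

True lamina count = 4316 − 10 + 12 = 4318.
4318 laminae at 5 years each span 4318 × 5 = 21590 years.
Mean rate = 373.9 mm / 21590 years ≈ 0.02 mm per year.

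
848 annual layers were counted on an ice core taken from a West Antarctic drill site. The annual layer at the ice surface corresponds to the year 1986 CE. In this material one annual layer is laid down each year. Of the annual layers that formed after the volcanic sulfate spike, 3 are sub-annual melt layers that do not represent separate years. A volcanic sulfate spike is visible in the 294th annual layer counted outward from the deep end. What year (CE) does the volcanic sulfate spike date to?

The volcanic sulfate spike sits at annual layer 294 from the deep end, so 848 − 294 = 554 annual layers formed after it.
Excluding 3 false annual layers: 554 − 3 = 551.
Counting back 551 years from 1986 CE places the volcanic sulfate spike in 1986 − 551 = 1435 CE.

1435 CE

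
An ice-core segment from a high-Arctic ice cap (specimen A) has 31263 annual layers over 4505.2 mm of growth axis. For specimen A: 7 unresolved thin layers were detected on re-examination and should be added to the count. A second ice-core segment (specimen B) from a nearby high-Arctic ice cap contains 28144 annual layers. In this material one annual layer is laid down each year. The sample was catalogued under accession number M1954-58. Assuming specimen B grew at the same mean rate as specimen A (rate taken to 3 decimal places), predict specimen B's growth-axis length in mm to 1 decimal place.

Specimen A: correcting the raw count gives 31263 + 7 = 31270 true annual layers.
A: Extension rate ≈ 4505.2 / 31270 = 0.144 mm/year.
B's length ≈ 0.144 × 28144 = 4052.7 mm.

4052.7 mm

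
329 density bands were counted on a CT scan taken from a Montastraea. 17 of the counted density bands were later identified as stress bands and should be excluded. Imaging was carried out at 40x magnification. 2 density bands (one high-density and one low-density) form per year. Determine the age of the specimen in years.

156 yr

Adjusted count: 329 − 17 = 312 density bands.
With 2 density bands per year, 312 / 2 = 156 years.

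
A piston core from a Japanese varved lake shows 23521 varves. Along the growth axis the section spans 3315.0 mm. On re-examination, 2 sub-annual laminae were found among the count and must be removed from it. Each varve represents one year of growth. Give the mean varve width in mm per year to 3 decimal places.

True varve count = 23521 − 2 = 23519.
Mean rate = 3315.0 mm / 23519 years ≈ 0.141 mm per year.

0.141 mm per year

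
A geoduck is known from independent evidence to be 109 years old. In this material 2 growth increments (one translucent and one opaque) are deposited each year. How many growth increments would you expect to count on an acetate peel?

218 growth increments

With 2 growth increments per year, 109 years would produce 109 × 2 = 218 growth increments.
So 218 growth increments should be present.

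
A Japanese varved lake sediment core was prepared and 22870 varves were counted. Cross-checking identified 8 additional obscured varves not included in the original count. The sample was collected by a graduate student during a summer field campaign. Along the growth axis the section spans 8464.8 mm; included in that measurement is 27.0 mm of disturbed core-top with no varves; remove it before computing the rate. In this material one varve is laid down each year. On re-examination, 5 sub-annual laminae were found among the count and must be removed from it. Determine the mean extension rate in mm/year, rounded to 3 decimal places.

0.369 mm/year

Adjusted count: 22870 − 5 + 8 = 22873 varves.
Net length = 8464.8 − 27.0 = 8437.8 mm.
Mean rate = 8437.8 mm / 22873 years ≈ 0.369 mm/year.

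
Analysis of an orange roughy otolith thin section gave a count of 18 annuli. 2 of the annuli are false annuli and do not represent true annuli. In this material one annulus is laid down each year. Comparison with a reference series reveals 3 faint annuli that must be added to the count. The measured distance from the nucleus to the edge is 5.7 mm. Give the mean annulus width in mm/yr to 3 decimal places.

After corrections the count is 18 − 2 + 3 = 19 annuli.
Mean rate = 5.7 mm / 19 years ≈ 0.300 mm/yr.

0.300 mm/yr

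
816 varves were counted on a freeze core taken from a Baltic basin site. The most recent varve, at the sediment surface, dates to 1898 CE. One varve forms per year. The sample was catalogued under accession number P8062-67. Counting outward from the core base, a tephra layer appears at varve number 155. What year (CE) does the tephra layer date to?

Between varve 155 and the sediment surface there are 816 − 155 = 661 varves.
Counting back 661 years from 1898 CE places the tephra layer in 1898 − 661 = 1237 CE.

1237 CE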